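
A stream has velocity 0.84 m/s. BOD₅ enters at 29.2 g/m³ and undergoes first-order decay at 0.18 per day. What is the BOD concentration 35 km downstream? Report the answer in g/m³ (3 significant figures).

26.8 g/m³

Travel time t = 35 km / 0.84 m/s = 3.5e+04/0.84 = 4.167e+04 s = 0.4823 d.
First-order decay: C = 29.2·exp(−0.18·0.4823) = 29.2·0.9169 = 26.77 g/m³.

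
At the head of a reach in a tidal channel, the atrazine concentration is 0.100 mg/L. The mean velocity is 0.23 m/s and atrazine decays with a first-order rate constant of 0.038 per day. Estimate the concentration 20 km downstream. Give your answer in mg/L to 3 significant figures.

0.0962 mg/L

Travel time t = 20 km / 0.23 m/s = 2e+04/0.23 = 8.696e+04 s = 1.006 d.
First-order decay: C = 0.100·exp(−0.038·1.006) = 0.100·0.9625 = 0.09625 mg/L.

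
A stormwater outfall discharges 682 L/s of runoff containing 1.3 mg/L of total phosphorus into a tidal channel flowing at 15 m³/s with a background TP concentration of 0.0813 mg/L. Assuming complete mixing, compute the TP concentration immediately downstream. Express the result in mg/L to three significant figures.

0.134 mg/L

682 L/s = 0.682 m³/s.
By mass balance at complete mixing, C = (0.682·1.3 + 15·0.0813) / (0.682 + 15) = 2.106/15.68 = 0.1343 mg/L.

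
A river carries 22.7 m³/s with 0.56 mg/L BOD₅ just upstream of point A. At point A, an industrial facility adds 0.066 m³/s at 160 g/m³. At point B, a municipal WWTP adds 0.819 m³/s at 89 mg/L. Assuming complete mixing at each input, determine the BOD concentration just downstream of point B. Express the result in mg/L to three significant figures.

After input A: C = (22.7·0.56 + 0.066·160) / 22.77 = 1.022 mg/L.
After input B: C = (22.77·1.022 + 0.819·89) / 23.58 = 4.077 mg/L.

4.08 mg/L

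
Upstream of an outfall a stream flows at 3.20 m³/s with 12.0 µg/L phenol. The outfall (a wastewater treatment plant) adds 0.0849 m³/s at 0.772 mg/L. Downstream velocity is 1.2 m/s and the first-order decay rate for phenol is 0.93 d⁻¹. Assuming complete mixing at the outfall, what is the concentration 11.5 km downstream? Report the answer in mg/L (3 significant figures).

12.0 µg/L = 0.012 mg/L.
After complete mixing, C₀ = (0.0849·0.772 + 3.2·0.012) / 3.285 = 0.03164 mg/L.
Travel time t = 1.15e+04 m / 1.2 m/s = 9583 s = 0.1109 d.
C = 0.03164·exp(−0.93·0.1109) = 0.03164·0.902 = 0.02854 mg/L.

0.0285 mg/L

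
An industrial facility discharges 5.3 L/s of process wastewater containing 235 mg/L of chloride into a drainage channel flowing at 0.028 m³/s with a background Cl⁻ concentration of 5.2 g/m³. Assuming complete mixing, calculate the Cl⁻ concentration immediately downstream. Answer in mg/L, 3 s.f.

5.3 L/s = 0.0053 m³/s.
By mass balance at complete mixing, C = (0.0053·235 + 0.028·5.2) / (0.0053 + 0.028) = 1.391/0.0333 = 41.77 mg/L.

41.8 mg/L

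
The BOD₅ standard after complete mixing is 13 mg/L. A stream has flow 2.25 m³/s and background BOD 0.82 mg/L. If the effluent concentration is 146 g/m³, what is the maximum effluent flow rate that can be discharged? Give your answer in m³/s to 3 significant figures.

Mass balance at complete mixing: C_std·(Q_w + Q_r) = Q_w·C_e + Q_r·C_b.
Rearranging, Q_w = Q_r·(C_std − C_b)/(C_e − C_std) = 2.25·(13 − 0.82) / (146 − 13) = 0.2061 m³/s.

0.206 m³/s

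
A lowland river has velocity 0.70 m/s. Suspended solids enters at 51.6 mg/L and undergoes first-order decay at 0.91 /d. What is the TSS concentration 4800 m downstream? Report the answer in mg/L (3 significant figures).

48.0 mg/L

Travel time t = 4800 m / 0.70 m/s = 4800/0.70 = 6857 s = 0.07937 d.
First-order decay: C = 51.6·exp(−0.91·0.07937) = 51.6·0.9303 = 48 mg/L.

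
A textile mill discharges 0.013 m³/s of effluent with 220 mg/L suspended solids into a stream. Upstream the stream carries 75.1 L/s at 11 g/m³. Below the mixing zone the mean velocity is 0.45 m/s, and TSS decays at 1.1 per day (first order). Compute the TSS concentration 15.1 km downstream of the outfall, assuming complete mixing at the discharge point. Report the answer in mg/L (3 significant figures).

75.1 L/s = 0.0751 m³/s.
After complete mixing, C₀ = (0.013·220 + 0.0751·11) / 0.0881 = 41.84 mg/L.
Travel time t = 1.51e+04 m / 0.45 m/s = 3.356e+04 s = 0.3884 d.
C = 41.84·exp(−1.1·0.3884) = 41.84·0.6523 = 27.29 mg/L.

27.3 mg/L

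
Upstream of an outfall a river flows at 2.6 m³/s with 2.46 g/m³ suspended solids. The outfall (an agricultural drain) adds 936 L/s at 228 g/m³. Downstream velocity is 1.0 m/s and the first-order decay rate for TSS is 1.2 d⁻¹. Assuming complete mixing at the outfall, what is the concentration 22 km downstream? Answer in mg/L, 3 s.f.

936 L/s = 0.936 m³/s.
After complete mixing, C₀ = (0.936·228 + 2.6·2.46) / 3.536 = 62.16 mg/L.
Travel time t = 2.2e+04 m / 1.0 m/s = 2.2e+04 s = 0.2546 d.
C = 62.16·exp(−1.2·0.2546) = 62.16·0.7367 = 45.8 mg/L.

45.8 mg/L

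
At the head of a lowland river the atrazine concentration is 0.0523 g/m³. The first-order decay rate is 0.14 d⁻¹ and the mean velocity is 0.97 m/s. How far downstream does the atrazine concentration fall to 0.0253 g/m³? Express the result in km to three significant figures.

435 km

From C = C₀·e^(−kt), t = ln(C₀/C)/k = ln(0.0523/0.0253)/0.14 = 0.7262/0.14 = 5.187 d.
Distance = v·t = 0.97 m/s × 4.482e+05 s = 4.347e+05 m = 434.7 km.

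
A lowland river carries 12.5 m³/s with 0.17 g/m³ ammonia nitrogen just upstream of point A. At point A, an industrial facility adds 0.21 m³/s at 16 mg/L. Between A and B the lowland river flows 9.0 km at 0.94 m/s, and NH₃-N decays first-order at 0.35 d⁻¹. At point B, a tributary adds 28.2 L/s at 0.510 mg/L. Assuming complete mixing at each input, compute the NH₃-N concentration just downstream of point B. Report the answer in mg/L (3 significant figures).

0.415 mg/L

After input A: C = (12.5·0.17 + 0.21·16) / 12.71 = 0.4315 mg/L.
Over the 9.0 km reach to input B (t = 9574 s = 0.1108 d), decay gives C = 0.4315·exp(−0.35·0.1108) = 0.4151 mg/L.
28.2 L/s = 0.0282 m³/s.
After input B: C = (12.71·0.4151 + 0.0282·0.51) / 12.74 = 0.4153 mg/L.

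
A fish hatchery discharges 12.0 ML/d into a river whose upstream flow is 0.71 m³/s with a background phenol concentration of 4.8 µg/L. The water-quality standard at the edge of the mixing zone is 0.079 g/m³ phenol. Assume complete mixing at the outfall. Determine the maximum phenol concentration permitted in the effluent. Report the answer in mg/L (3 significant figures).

0.458 mg/L

12.0 ML/d = 0.1389 m³/s.
4.8 µg/L = 0.0048 mg/L.
Mass balance: 0.079·0.8489 = 0.1389·Cₑ + 0.71·0.0048.
Cₑ = (0.06706 − 0.003408) / 0.1389 = 0.4583 mg/L.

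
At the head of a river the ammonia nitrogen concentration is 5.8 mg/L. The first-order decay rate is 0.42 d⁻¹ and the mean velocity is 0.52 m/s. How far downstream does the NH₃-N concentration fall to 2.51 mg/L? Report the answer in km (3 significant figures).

From C = C₀·e^(−kt), t = ln(C₀/C)/k = ln(5.8/2.51)/0.42 = 0.8376/0.42 = 1.994 d.
Distance = v·t = 0.52 m/s × 1.723e+05 s = 8.96e+04 m = 89.6 km.

89.6 km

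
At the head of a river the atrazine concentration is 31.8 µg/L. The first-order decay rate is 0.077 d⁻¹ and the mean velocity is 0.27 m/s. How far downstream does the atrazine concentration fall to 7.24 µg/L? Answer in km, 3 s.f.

From C = C₀·e^(−kt), t = ln(C₀/C)/k = ln(31.8/7.24)/0.077 = 1.48/0.077 = 19.22 d.
Distance = v·t = 0.27 m/s × 1.661e+06 s = 4.483e+05 m = 448.3 km.

448 km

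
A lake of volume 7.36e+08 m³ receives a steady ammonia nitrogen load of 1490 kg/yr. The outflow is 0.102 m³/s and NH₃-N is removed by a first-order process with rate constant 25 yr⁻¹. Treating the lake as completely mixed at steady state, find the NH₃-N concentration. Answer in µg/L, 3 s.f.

Outflow Q = 0.102 m³/s × 3.156e+07 s/yr = 3.219e+06 m³/yr.
Steady-state CSTR mass balance: W = Q·C + k·V·C, so C = W/(Q + kV).
Q + kV = 3.219e+06 + 25·7.36e+08 = 1.84e+10 m³/yr.
C = 1490/1.84e+10 = 8.096e-08 kg/m³ = 8.096e-05 mg/L = 0.08096 µg/L.

0.0810 µg/L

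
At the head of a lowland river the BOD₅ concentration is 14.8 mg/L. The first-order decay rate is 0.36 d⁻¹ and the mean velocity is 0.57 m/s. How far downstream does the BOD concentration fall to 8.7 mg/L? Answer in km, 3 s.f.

72.7 km

From C = C₀·e^(−kt), t = ln(C₀/C)/k = ln(14.8/8.7)/0.36 = 0.5313/0.36 = 1.476 d.
Distance = v·t = 0.57 m/s × 1.275e+05 s = 7.268e+04 m = 72.68 km.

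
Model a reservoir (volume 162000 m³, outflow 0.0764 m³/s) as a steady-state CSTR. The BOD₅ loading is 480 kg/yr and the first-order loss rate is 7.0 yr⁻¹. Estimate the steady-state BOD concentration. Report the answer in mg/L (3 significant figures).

0.135 mg/L

Outflow Q = 0.0764 m³/s × 3.156e+07 s/yr = 2.411e+06 m³/yr.
Steady-state CSTR mass balance: W = Q·C + k·V·C, so C = W/(Q + kV).
Q + kV = 2.411e+06 + 7.0·162000 = 3.545e+06 m³/yr.
C = 480/3.545e+06 = 0.0001354 kg/m³ = 0.1354 mg/L.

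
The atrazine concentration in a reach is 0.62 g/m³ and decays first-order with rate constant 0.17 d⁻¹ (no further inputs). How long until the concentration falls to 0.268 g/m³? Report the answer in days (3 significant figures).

t = ln(C₀/C)/k = ln(0.62/0.268)/0.17 = 0.8387/0.17 = 4.934 d.

4.93 d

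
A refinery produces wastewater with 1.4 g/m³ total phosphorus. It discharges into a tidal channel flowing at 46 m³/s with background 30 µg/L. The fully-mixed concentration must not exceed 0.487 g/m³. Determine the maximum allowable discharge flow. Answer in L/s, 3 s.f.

30 µg/L = 0.03 mg/L.
Mass balance at complete mixing: C_std·(Q_w + Q_r) = Q_w·C_e + Q_r·C_b.
Rearranging, Q_w = Q_r·(C_std − C_b)/(C_e − C_std) = 46·(0.487 − 0.03) / (1.4 − 0.487) = 23.03 m³/s.
= 2.303e+04 L/s.

23000 L/s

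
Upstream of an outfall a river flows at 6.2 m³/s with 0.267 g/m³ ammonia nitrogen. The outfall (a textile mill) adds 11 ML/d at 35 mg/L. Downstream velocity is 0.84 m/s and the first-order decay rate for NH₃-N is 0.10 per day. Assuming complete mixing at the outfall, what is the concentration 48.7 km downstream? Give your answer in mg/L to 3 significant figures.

0.903 mg/L

11 ML/d = 0.1273 m³/s.
After complete mixing, C₀ = (0.1273·35 + 6.2·0.267) / 6.327 = 0.9659 mg/L.
Travel time t = 4.87e+04 m / 0.84 m/s = 5.798e+04 s = 0.671 d.
C = 0.9659·exp(−0.10·0.671) = 0.9659·0.9351 = 0.9032 mg/L.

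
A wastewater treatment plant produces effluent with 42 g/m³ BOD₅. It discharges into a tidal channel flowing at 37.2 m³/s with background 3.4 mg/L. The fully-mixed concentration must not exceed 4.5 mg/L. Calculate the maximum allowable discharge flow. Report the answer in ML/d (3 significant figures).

94.3 ML/d

Mass balance at complete mixing: C_std·(Q_w + Q_r) = Q_w·C_e + Q_r·C_b.
Rearranging, Q_w = Q_r·(C_std − C_b)/(C_e − C_std) = 37.2·(4.5 − 3.4) / (42 − 4.5) = 1.091 m³/s.
= 94.28 ML/d.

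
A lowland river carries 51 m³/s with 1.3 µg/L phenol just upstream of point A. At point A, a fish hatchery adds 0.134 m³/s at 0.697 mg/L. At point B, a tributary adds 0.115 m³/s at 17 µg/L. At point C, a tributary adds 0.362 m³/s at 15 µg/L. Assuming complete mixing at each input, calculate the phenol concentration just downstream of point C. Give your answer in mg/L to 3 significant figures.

1.3 µg/L = 0.0013 mg/L.
After input A: C = (51·0.0013 + 0.134·0.697) / 51.13 = 0.003123 mg/L.
17 µg/L = 0.017 mg/L.
After input B: C = (51.13·0.003123 + 0.115·0.017) / 51.25 = 0.003154 mg/L.
15 µg/L = 0.015 mg/L.
After input C: C = (51.25·0.003154 + 0.362·0.015) / 51.61 = 0.003237 mg/L.

0.00324 mg/L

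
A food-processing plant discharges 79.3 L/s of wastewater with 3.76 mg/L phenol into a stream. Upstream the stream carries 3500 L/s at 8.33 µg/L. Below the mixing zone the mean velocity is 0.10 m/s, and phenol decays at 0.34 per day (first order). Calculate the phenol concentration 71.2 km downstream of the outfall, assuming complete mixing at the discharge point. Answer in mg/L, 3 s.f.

79.3 L/s = 0.0793 m³/s.
3500 L/s = 3.5 m³/s.
8.33 µg/L = 0.00833 mg/L.
After complete mixing, C₀ = (0.0793·3.76 + 3.5·0.00833) / 3.579 = 0.09145 mg/L.
Travel time t = 7.12e+04 m / 0.10 m/s = 7.12e+05 s = 8.241 d.
C = 0.09145·exp(−0.34·8.241) = 0.09145·0.0607 = 0.005551 mg/L.

0.00555 mg/L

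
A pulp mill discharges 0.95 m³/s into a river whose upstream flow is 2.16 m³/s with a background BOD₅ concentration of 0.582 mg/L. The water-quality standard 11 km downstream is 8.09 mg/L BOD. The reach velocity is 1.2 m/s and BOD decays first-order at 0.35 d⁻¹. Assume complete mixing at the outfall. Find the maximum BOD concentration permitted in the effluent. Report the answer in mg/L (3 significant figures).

26.2 mg/L

Travel time to the compliance point: t = 1.1e+04/1.2 = 9167 s = 0.1061 d; decay factor exp(−0.35·0.1061) = 0.9635.
So the concentration just after mixing may be at most 8.09/0.9635 = 8.396 mg/L.
Mass balance: 8.396·3.11 = 0.95·Cₑ + 2.16·0.582.
Cₑ = (26.11 − 1.257) / 0.95 = 26.16 mg/L.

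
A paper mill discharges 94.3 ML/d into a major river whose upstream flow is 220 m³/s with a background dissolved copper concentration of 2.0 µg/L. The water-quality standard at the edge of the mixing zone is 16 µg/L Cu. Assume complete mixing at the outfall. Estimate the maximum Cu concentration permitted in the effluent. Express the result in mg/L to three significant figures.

2.84 mg/L

94.3 ML/d = 1.091 m³/s.
2.0 µg/L = 0.002 mg/L.
16 µg/L = 0.016 mg/L.
Mass balance: 0.016·221.1 = 1.091·Cₑ + 220·0.002.
Cₑ = (3.537 − 0.44) / 1.091 = 2.838 mg/L.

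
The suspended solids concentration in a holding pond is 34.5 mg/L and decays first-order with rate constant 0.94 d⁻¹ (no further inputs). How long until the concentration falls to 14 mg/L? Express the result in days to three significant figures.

t = ln(C₀/C)/k = ln(34.5/14)/0.94 = 0.9019/0.94 = 0.9595 d.

0.959 d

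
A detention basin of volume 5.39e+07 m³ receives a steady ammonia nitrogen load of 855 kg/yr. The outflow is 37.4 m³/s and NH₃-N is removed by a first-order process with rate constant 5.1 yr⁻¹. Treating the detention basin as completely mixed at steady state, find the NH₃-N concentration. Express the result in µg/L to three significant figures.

Outflow Q = 37.4 m³/s × 3.156e+07 s/yr = 1.18e+09 m³/yr.
Steady-state CSTR mass balance: W = Q·C + k·V·C, so C = W/(Q + kV).
Q + kV = 1.18e+09 + 5.1·5.39e+07 = 1.455e+09 m³/yr.
C = 855/1.455e+09 = 5.876e-07 kg/m³ = 0.0005876 mg/L = 0.5876 µg/L.

0.588 µg/L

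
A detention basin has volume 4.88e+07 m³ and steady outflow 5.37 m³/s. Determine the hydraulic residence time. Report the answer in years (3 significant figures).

0.288 yr

Q = 5.37 m³/s × 3.156e+07 s/yr = 1.695e+08 m³/yr.
Hydraulic residence time τ = V/Q = 4.88e+07/1.695e+08 = 0.288 yr.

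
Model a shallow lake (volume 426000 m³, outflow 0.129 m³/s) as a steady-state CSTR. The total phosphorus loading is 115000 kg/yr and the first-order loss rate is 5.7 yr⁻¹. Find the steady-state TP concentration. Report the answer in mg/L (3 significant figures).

Outflow Q = 0.129 m³/s × 3.156e+07 s/yr = 4.071e+06 m³/yr.
Steady-state CSTR mass balance: W = Q·C + k·V·C, so C = W/(Q + kV).
Q + kV = 4.071e+06 + 5.7·426000 = 6.499e+06 m³/yr.
C = 115000/6.499e+06 = 0.01769 kg/m³ = 17.69 mg/L.

17.7 mg/L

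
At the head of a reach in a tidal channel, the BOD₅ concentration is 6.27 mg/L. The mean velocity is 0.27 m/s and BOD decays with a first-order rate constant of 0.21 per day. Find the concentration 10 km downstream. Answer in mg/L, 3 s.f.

5.73 mg/L

Travel time t = 10 km / 0.27 m/s = 1e+04/0.27 = 3.704e+04 s = 0.4287 d.
First-order decay: C = 6.27·exp(−0.21·0.4287) = 6.27·0.9139 = 5.73 mg/L.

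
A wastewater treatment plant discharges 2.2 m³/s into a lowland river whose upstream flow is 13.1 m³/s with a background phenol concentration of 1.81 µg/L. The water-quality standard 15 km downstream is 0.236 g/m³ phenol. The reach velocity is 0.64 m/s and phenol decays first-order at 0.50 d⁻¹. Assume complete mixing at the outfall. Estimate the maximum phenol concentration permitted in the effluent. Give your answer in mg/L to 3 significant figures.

1.87 mg/L

1.81 µg/L = 0.00181 mg/L.
Travel time to the compliance point: t = 1.5e+04/0.64 = 2.344e+04 s = 0.2713 d; decay factor exp(−0.50·0.2713) = 0.8732.
So the concentration just after mixing may be at most 0.236/0.8732 = 0.2703 mg/L.
Mass balance: 0.2703·15.3 = 2.2·Cₑ + 13.1·0.00181.
Cₑ = (4.135 − 0.02371) / 2.2 = 1.869 mg/L.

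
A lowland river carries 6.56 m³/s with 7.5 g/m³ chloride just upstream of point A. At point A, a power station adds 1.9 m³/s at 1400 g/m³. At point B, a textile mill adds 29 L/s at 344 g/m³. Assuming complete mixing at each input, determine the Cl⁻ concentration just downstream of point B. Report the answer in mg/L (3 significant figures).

320 mg/L

After input A: C = (6.56·7.5 + 1.9·1400) / 8.46 = 320.2 mg/L.
29 L/s = 0.029 m³/s.
After input B: C = (8.46·320.2 + 0.029·344) / 8.489 = 320.3 mg/L.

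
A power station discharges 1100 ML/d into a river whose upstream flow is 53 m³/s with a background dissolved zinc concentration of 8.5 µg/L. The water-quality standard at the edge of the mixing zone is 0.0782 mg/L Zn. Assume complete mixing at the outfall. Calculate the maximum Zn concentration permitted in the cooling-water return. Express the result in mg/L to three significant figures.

0.368 mg/L

1100 ML/d = 12.73 m³/s.
8.5 µg/L = 0.0085 mg/L.
Mass balance: 0.0782·65.73 = 12.73·Cₑ + 53·0.0085.
Cₑ = (5.14 − 0.4505) / 12.73 = 0.3684 mg/L.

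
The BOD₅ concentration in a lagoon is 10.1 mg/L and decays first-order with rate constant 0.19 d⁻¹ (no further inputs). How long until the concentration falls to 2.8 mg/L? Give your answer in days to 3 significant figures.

t = ln(C₀/C)/k = ln(10.1/2.8)/0.19 = 1.283/0.19 = 6.752 d.

6.75 d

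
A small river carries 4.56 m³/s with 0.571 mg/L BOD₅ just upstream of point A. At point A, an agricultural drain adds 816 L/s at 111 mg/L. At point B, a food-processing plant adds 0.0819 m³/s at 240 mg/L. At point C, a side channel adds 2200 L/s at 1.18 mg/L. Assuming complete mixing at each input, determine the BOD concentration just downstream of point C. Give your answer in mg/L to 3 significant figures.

15.1 mg/L

816 L/s = 0.816 m³/s.
After input A: C = (4.56·0.571 + 0.816·111) / 5.376 = 17.33 mg/L.
After input B: C = (5.376·17.33 + 0.0819·240) / 5.458 = 20.67 mg/L.
2200 L/s = 2.2 m³/s.
After input C: C = (5.458·20.67 + 2.2·1.18) / 7.658 = 15.07 mg/L.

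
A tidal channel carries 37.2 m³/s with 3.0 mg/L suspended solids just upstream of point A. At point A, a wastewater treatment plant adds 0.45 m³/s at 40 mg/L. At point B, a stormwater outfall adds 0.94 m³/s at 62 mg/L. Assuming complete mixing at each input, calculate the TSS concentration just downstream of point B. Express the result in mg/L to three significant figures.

After input A: C = (37.2·3 + 0.45·40) / 37.65 = 3.442 mg/L.
After input B: C = (37.65·3.442 + 0.94·62) / 38.59 = 4.869 mg/L.

4.87 mg/L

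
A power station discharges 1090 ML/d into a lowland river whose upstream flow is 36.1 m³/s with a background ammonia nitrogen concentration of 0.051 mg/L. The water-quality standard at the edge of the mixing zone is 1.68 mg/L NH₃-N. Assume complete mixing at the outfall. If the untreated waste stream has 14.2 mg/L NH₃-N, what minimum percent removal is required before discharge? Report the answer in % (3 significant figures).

55.3 %

1090 ML/d = 12.62 m³/s.
Mass balance: 1.68·48.72 = 12.62·Cₑ + 36.1·0.051.
Cₑ = (81.84 − 1.841) / 12.62 = 6.341 mg/L.
Required removal = 1 − 6.341/14.2 = 55.34 %.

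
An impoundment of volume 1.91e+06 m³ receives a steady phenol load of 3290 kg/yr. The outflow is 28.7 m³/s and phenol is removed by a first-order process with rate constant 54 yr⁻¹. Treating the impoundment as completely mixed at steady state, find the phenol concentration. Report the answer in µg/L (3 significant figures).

Outflow Q = 28.7 m³/s × 3.156e+07 s/yr = 9.057e+08 m³/yr.
Steady-state CSTR mass balance: W = Q·C + k·V·C, so C = W/(Q + kV).
Q + kV = 9.057e+08 + 54·1.91e+06 = 1.009e+09 m³/yr.
C = 3290/1.009e+09 = 3.261e-06 kg/m³ = 0.003261 mg/L = 3.261 µg/L.

3.26 µg/L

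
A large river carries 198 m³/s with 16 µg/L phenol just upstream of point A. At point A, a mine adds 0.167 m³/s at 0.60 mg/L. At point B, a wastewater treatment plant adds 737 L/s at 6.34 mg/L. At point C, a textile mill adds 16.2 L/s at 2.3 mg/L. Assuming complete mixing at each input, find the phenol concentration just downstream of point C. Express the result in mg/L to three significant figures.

16 µg/L = 0.016 mg/L.
After input A: C = (198·0.016 + 0.167·0.6) / 198.2 = 0.01649 mg/L.
737 L/s = 0.737 m³/s.
After input B: C = (198.2·0.01649 + 0.737·6.34) / 198.9 = 0.03992 mg/L.
16.2 L/s = 0.0162 m³/s.
After input C: C = (198.9·0.03992 + 0.0162·2.3) / 198.9 = 0.04011 mg/L.

0.0401 mg/L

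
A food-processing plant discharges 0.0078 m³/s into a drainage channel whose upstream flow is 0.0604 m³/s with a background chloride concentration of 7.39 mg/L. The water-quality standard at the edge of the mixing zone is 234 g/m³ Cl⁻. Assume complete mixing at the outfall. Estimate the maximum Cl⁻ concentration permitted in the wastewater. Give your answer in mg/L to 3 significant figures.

1990 mg/L

Mass balance: 234·0.0682 = 0.0078·Cₑ + 0.0604·7.39.
Cₑ = (15.96 − 0.4464) / 0.0078 = 1989 mg/L.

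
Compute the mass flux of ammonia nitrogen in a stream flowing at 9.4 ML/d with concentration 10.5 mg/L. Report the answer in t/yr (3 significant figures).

36.1 t/yr

9.4 ML/d = 0.1088 m³/s.
Mass flux = Q·C = 0.1088 m³/s × 10.5 g/m³ = 1.142 g/s.
= 1.142 g/s × 31.56 = 36.05 t/yr.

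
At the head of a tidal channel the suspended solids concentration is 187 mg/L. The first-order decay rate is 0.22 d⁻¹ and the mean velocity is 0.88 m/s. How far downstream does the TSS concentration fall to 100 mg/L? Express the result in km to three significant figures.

216 km

From C = C₀·e^(−kt), t = ln(C₀/C)/k = ln(187/100)/0.22 = 0.6259/0.22 = 2.845 d.
Distance = v·t = 0.88 m/s × 2.458e+05 s = 2.163e+05 m = 216.3 km.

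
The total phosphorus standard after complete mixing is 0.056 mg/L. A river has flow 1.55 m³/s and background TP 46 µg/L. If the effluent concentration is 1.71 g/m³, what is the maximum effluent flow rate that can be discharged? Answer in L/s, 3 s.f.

9.37 L/s

46 µg/L = 0.046 mg/L.
Mass balance at complete mixing: C_std·(Q_w + Q_r) = Q_w·C_e + Q_r·C_b.
Rearranging, Q_w = Q_r·(C_std − C_b)/(C_e − C_std) = 1.55·(0.056 − 0.046) / (1.71 − 0.056) = 0.009371 m³/s.
= 9.371 L/s.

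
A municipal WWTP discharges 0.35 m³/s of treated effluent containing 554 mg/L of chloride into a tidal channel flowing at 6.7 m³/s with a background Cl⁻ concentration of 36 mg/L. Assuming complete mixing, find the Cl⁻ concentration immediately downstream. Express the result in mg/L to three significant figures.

Flow-weighted mixing gives C = (0.35·554 + 6.7·36) / (0.35 + 6.7) = 435.1/7.05 = 61.72 mg/L.

61.7 mg/L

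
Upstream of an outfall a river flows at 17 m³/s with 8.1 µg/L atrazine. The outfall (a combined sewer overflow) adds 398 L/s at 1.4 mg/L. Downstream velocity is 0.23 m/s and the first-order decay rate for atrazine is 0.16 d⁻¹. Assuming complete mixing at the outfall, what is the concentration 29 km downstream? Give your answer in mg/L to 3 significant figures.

0.0316 mg/L

398 L/s = 0.398 m³/s.
8.1 µg/L = 0.0081 mg/L.
After complete mixing, C₀ = (0.398·1.4 + 17·0.0081) / 17.4 = 0.03994 mg/L.
Travel time t = 2.9e+04 m / 0.23 m/s = 1.261e+05 s = 1.459 d.
C = 0.03994·exp(−0.16·1.459) = 0.03994·0.7918 = 0.03162 mg/L.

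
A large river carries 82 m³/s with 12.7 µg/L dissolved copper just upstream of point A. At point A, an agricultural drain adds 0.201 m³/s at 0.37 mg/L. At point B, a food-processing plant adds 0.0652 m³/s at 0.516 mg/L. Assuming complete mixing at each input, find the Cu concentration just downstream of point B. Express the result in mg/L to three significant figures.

12.7 µg/L = 0.0127 mg/L.
After input A: C = (82·0.0127 + 0.201·0.37) / 82.2 = 0.01357 mg/L.
After input B: C = (82.2·0.01357 + 0.0652·0.516) / 82.27 = 0.01397 mg/L.

0.0140 mg/L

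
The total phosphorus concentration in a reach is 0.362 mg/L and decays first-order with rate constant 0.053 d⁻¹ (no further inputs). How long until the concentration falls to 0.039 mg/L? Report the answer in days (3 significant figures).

42.0 d

t = ln(C₀/C)/k = ln(0.362/0.039)/0.053 = 2.228/0.053 = 42.04 d.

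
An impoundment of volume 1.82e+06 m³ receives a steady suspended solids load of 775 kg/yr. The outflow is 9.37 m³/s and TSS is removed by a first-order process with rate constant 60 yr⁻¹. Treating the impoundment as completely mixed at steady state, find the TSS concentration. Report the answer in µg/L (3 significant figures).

1.91 µg/L

Outflow Q = 9.37 m³/s × 3.156e+07 s/yr = 2.957e+08 m³/yr.
Steady-state CSTR mass balance: W = Q·C + k·V·C, so C = W/(Q + kV).
Q + kV = 2.957e+08 + 60·1.82e+06 = 4.049e+08 m³/yr.
C = 775/4.049e+08 = 1.914e-06 kg/m³ = 0.001914 mg/L = 1.914 µg/L.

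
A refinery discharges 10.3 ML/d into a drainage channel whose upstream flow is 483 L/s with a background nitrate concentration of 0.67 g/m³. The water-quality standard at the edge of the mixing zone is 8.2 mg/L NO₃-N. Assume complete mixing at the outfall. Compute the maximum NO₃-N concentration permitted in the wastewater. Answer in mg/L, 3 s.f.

38.7 mg/L

10.3 ML/d = 0.1192 m³/s.
483 L/s = 0.483 m³/s.
Mass balance: 8.2·0.6022 = 0.1192·Cₑ + 0.483·0.67.
Cₑ = (4.938 − 0.3236) / 0.1192 = 38.71 mg/L.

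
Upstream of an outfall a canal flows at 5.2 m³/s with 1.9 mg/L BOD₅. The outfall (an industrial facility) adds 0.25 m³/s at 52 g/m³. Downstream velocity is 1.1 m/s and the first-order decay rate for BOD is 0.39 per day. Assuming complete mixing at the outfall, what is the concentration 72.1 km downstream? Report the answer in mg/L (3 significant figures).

3.12 mg/L

After complete mixing, C₀ = (0.25·52 + 5.2·1.9) / 5.45 = 4.198 mg/L.
Travel time t = 7.21e+04 m / 1.1 m/s = 6.555e+04 s = 0.7586 d.
C = 4.198·exp(−0.39·0.7586) = 4.198·0.7439 = 3.123 mg/L.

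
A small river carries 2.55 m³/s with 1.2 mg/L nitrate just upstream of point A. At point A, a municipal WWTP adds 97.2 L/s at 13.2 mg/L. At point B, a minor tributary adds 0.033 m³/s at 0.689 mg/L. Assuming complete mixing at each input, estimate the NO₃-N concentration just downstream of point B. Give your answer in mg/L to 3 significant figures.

1.63 mg/L

97.2 L/s = 0.0972 m³/s.
After input A: C = (2.55·1.2 + 0.0972·13.2) / 2.647 = 1.641 mg/L.
After input B: C = (2.647·1.641 + 0.033·0.689) / 2.68 = 1.629 mg/L.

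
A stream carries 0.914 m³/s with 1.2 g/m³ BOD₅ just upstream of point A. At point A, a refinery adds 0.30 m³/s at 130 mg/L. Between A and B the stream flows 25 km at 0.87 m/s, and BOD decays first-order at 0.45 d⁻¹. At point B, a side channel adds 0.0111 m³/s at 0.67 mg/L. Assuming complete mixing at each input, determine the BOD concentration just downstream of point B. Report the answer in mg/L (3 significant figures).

After input A: C = (0.914·1.2 + 0.3·130) / 1.214 = 33.03 mg/L.
Over the 25 km reach to input B (t = 2.874e+04 s = 0.3326 d), decay gives C = 33.03·exp(−0.45·0.3326) = 28.44 mg/L.
After input B: C = (1.214·28.44 + 0.0111·0.67) / 1.225 = 28.19 mg/L.

28.2 mg/L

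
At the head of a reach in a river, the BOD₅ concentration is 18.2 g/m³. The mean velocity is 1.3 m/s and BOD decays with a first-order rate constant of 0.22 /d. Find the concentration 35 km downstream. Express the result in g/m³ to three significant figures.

17.0 g/m³

Travel time t = 35 km / 1.3 m/s = 3.5e+04/1.3 = 2.692e+04 s = 0.3116 d.
First-order decay: C = 18.2·exp(−0.22·0.3116) = 18.2·0.9337 = 16.99 g/m³.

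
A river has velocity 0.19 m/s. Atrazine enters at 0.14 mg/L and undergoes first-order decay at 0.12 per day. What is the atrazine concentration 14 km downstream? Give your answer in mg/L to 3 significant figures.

0.126 mg/L

Travel time t = 14 km / 0.19 m/s = 1.4e+04/0.19 = 7.368e+04 s = 0.8528 d.
First-order decay: C = 0.14·exp(−0.12·0.8528) = 0.14·0.9027 = 0.1264 mg/L.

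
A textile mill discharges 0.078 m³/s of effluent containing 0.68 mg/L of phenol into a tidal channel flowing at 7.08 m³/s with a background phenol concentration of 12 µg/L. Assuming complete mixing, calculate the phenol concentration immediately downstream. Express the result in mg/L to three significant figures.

12 µg/L = 0.012 mg/L.
Conservation of mass across the mixing zone: C = (0.078·0.68 + 7.08·0.012) / (0.078 + 7.08) = 0.138/7.158 = 0.01928 mg/L.

0.0193 mg/L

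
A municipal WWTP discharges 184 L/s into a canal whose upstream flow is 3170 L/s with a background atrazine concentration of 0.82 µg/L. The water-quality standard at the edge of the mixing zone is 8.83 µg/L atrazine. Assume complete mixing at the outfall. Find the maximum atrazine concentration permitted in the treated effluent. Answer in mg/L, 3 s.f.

184 L/s = 0.184 m³/s.
3170 L/s = 3.17 m³/s.
0.82 µg/L = 0.00082 mg/L.
8.83 µg/L = 0.00883 mg/L.
Mass balance: 0.00883·3.354 = 0.184·Cₑ + 3.17·0.00082.
Cₑ = (0.02962 − 0.002599) / 0.184 = 0.1468 mg/L.

0.147 mg/L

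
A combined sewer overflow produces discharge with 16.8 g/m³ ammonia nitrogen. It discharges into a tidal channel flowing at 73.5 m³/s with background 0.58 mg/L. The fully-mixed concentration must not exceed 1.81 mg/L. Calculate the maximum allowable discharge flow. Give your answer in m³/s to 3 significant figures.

Mass balance at complete mixing: C_std·(Q_w + Q_r) = Q_w·C_e + Q_r·C_b.
Rearranging, Q_w = Q_r·(C_std − C_b)/(C_e − C_std) = 73.5·(1.81 − 0.58) / (16.8 − 1.81) = 6.031 m³/s.

6.03 m³/s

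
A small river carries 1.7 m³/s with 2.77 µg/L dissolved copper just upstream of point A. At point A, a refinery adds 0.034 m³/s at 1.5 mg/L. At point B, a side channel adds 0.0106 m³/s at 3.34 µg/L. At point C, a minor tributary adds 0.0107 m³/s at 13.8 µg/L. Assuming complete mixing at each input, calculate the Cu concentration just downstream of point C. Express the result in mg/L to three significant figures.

2.77 µg/L = 0.00277 mg/L.
After input A: C = (1.7·0.00277 + 0.034·1.5) / 1.734 = 0.03213 mg/L.
3.34 µg/L = 0.00334 mg/L.
After input B: C = (1.734·0.03213 + 0.0106·0.00334) / 1.745 = 0.03195 mg/L.
13.8 µg/L = 0.0138 mg/L.
After input C: C = (1.745·0.03195 + 0.0107·0.0138) / 1.755 = 0.03184 mg/L.

0.0318 mg/L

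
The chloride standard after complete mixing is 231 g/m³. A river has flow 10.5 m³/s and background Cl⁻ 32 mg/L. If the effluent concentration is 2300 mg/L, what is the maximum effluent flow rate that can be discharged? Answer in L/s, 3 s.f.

Mass balance at complete mixing: C_std·(Q_w + Q_r) = Q_w·C_e + Q_r·C_b.
Rearranging, Q_w = Q_r·(C_std − C_b)/(C_e − C_std) = 10.5·(231 − 32) / (2300 − 231) = 1.01 m³/s.
= 1010 L/s.

1010 L/s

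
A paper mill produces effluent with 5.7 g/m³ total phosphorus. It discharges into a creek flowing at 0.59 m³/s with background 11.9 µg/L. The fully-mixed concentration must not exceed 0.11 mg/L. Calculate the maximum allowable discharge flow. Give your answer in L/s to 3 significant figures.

11.9 µg/L = 0.0119 mg/L.
Mass balance at complete mixing: C_std·(Q_w + Q_r) = Q_w·C_e + Q_r·C_b.
Rearranging, Q_w = Q_r·(C_std − C_b)/(C_e − C_std) = 0.59·(0.11 − 0.0119) / (5.7 − 0.11) = 0.01035 m³/s.
= 10.35 L/s.

10.4 L/s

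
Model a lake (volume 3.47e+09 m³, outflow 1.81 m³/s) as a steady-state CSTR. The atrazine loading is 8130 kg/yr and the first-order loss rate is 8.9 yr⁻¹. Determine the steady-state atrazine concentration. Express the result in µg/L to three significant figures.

Outflow Q = 1.81 m³/s × 3.156e+07 s/yr = 5.712e+07 m³/yr.
Steady-state CSTR mass balance: W = Q·C + k·V·C, so C = W/(Q + kV).
Q + kV = 5.712e+07 + 8.9·3.47e+09 = 3.094e+10 m³/yr.
C = 8130/3.094e+10 = 2.628e-07 kg/m³ = 0.0002628 mg/L = 0.2628 µg/L.

0.263 µg/L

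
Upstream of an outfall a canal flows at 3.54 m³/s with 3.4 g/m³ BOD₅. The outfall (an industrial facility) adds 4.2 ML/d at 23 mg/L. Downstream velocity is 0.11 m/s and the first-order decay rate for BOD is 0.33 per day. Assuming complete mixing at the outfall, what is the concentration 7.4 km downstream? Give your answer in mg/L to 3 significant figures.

4.2 ML/d = 0.04861 m³/s.
After complete mixing, C₀ = (0.04861·23 + 3.54·3.4) / 3.589 = 3.666 mg/L.
Travel time t = 7400 m / 0.11 m/s = 6.727e+04 s = 0.7786 d.
C = 3.666·exp(−0.33·0.7786) = 3.666·0.7734 = 2.835 mg/L.

2.83 mg/L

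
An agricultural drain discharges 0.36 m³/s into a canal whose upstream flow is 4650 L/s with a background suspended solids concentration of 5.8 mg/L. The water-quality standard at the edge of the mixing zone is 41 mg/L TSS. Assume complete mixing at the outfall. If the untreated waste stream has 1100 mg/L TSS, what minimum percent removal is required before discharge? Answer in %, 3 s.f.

54.9 %

4650 L/s = 4.65 m³/s.
Mass balance: 41·5.01 = 0.36·Cₑ + 4.65·5.8.
Cₑ = (205.4 − 26.97) / 0.36 = 495.7 mg/L.
Required removal = 1 − 495.7/1100 = 54.94 %.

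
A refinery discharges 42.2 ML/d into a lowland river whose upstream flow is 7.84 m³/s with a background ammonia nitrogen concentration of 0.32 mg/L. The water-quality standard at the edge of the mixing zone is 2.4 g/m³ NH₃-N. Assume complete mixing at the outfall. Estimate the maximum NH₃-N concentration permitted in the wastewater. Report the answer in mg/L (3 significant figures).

35.8 mg/L

42.2 ML/d = 0.4884 m³/s.
Mass balance: 2.4·8.328 = 0.4884·Cₑ + 7.84·0.32.
Cₑ = (19.99 − 2.509) / 0.4884 = 35.79 mg/L.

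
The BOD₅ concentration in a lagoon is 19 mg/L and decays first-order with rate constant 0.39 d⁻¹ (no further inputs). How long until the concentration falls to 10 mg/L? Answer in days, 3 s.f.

t = ln(C₀/C)/k = ln(19/10)/0.39 = 0.6419/0.39 = 1.646 d.

1.65 d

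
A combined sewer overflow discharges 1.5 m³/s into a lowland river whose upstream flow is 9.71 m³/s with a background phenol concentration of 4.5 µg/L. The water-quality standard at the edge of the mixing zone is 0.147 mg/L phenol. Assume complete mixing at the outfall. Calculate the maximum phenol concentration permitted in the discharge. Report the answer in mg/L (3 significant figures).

1.07 mg/L

4.5 µg/L = 0.0045 mg/L.
Mass balance: 0.147·11.21 = 1.5·Cₑ + 9.71·0.0045.
Cₑ = (1.648 − 0.0437) / 1.5 = 1.069 mg/L.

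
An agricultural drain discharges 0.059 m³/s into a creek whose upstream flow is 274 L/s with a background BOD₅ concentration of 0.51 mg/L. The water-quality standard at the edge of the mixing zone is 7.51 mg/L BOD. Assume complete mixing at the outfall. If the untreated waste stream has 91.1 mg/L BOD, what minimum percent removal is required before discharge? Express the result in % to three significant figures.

274 L/s = 0.274 m³/s.
Mass balance: 7.51·0.333 = 0.059·Cₑ + 0.274·0.51.
Cₑ = (2.501 − 0.1397) / 0.059 = 40.02 mg/L.
Required removal = 1 − 40.02/91.1 = 56.07 %.

56.1 %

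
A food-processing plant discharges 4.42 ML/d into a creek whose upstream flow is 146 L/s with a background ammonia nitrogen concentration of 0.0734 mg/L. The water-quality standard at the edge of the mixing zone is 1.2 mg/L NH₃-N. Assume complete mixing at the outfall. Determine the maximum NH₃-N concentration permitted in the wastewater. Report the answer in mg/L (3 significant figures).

4.42 mg/L

4.42 ML/d = 0.05116 m³/s.
146 L/s = 0.146 m³/s.
Mass balance: 1.2·0.1972 = 0.05116·Cₑ + 0.146·0.0734.
Cₑ = (0.2366 − 0.01072) / 0.05116 = 4.415 mg/L.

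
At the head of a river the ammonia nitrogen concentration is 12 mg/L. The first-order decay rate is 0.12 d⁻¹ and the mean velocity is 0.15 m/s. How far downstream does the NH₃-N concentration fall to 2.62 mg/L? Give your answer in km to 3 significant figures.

164 km

From C = C₀·e^(−kt), t = ln(C₀/C)/k = ln(12/2.62)/0.12 = 1.522/0.12 = 12.68 d.
Distance = v·t = 0.15 m/s × 1.096e+06 s = 1.643e+05 m = 164.3 km.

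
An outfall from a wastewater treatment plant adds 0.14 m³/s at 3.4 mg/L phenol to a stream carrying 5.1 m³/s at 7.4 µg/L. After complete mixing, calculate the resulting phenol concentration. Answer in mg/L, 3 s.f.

0.0980 mg/L

7.4 µg/L = 0.0074 mg/L.
By mass balance at complete mixing, C = (0.14·3.4 + 5.1·0.0074) / (0.14 + 5.1) = 0.5137/5.24 = 0.09804 mg/L.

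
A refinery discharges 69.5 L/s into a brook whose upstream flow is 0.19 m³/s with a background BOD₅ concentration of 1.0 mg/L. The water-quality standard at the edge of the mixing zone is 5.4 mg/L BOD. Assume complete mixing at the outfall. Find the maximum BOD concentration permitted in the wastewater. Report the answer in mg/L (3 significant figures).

69.5 L/s = 0.0695 m³/s.
Mass balance: 5.4·0.2595 = 0.0695·Cₑ + 0.19·1.
Cₑ = (1.401 − 0.19) / 0.0695 = 17.43 mg/L.

17.4 mg/L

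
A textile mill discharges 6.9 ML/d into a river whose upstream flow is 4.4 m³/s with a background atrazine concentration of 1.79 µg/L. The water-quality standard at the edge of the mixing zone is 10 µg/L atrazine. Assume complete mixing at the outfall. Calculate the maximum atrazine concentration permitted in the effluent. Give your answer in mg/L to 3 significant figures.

0.462 mg/L

6.9 ML/d = 0.07986 m³/s.
1.79 µg/L = 0.00179 mg/L.
10 µg/L = 0.01 mg/L.
Mass balance: 0.01·4.48 = 0.07986·Cₑ + 4.4·0.00179.
Cₑ = (0.0448 − 0.007876) / 0.07986 = 0.4623 mg/L.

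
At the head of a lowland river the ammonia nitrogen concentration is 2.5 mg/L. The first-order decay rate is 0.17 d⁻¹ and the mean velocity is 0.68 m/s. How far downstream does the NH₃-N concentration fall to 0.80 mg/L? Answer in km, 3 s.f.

From C = C₀·e^(−kt), t = ln(C₀/C)/k = ln(2.5/0.80)/0.17 = 1.139/0.17 = 6.703 d.
Distance = v·t = 0.68 m/s × 5.791e+05 s = 3.938e+05 m = 393.8 km.

394 km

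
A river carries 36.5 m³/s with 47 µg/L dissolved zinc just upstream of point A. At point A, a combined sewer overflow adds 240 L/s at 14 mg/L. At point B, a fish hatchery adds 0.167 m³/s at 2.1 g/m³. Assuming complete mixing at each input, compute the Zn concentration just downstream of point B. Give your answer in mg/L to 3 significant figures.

0.147 mg/L

47 µg/L = 0.047 mg/L.
240 L/s = 0.24 m³/s.
After input A: C = (36.5·0.047 + 0.24·14) / 36.74 = 0.1381 mg/L.
After input B: C = (36.74·0.1381 + 0.167·2.1) / 36.91 = 0.147 mg/L.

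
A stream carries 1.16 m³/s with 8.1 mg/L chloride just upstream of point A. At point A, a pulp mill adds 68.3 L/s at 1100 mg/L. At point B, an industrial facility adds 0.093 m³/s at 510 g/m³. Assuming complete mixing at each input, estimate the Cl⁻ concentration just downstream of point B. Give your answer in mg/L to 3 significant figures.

99.9 mg/L

68.3 L/s = 0.0683 m³/s.
After input A: C = (1.16·8.1 + 0.0683·1100) / 1.228 = 68.82 mg/L.
After input B: C = (1.228·68.82 + 0.093·510) / 1.321 = 99.87 mg/L.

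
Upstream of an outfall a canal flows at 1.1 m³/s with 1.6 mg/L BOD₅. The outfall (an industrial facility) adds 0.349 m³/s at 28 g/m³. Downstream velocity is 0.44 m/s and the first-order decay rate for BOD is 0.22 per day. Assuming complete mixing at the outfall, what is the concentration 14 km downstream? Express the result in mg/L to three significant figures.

After complete mixing, C₀ = (0.349·28 + 1.1·1.6) / 1.449 = 7.959 mg/L.
Travel time t = 1.4e+04 m / 0.44 m/s = 3.182e+04 s = 0.3683 d.
C = 7.959·exp(−0.22·0.3683) = 7.959·0.9222 = 7.339 mg/L.

7.34 mg/L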